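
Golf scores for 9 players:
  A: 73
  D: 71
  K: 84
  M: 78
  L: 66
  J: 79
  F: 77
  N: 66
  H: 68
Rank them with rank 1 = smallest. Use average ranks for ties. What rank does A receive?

5

Sorted (ascending): 66, 66, 68, 71, 73, 77, 78, 79, 84
The 2 values of 66 occupy positions 1–2 → average rank (1+2)/2 = 1.5.
A has value 73 → rank 5.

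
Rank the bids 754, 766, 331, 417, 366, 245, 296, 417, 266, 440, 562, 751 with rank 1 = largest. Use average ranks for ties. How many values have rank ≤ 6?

Sorted (descending): 766, 754, 751, 562, 440, 417, 417, 366, 331, 296, 266, 245
The 2 values of 417 occupy positions 6–7 → average rank (6+7)/2 = 6.5.
Ranks ≤ 6: {1, 2, 3, 4, 5} → 5 values.

5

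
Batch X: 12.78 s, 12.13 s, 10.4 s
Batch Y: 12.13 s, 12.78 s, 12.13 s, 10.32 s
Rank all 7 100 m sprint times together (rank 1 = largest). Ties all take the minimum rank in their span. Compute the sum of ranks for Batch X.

10

Sorted (descending): 12.78, 12.78, 12.13, 12.13, 12.13, 10.4, 10.32
The 2 values of 12.78 occupy positions 1–2 → each gets rank 1.
The 3 values of 12.13 occupy positions 3–5 → each gets rank 3.
Batch X values → pooled ranks: 12.78→1, 12.13→3, 10.4→6
Rank sum = 1 + 3 + 6 = 10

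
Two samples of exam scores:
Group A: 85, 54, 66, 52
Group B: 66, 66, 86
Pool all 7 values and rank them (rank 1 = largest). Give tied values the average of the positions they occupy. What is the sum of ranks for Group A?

19

Sorted (descending): 86, 85, 66, 66, 66, 54, 52
The 3 values of 66 occupy positions 3–5 → average rank 4.
Group A values → pooled ranks: 85→2, 54→6, 66→4, 52→7
Rank sum = 2 + 6 + 4 + 7 = 19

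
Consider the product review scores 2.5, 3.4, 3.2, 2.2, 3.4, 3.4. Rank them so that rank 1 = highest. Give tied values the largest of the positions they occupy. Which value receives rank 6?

Sorted (descending): 3.4, 3.4, 3.4, 3.2, 2.5, 2.2
The 3 values of 3.4 occupy positions 1–3 → each gets rank 3.
Rank 6 → value 2.2.

2.2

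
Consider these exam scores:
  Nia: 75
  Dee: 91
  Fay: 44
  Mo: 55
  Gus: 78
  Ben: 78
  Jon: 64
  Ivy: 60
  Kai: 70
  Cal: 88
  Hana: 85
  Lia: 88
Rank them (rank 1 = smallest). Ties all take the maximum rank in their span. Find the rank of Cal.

11

Sorted (ascending): 44, 55, 60, 64, 70, 75, 78, 78, 85, 88, 88, 91
The 2 values of 78 occupy positions 7–8 → each gets rank 8.
The 2 values of 88 occupy positions 10–11 → each gets rank 11.
Cal has value 88 → rank 11.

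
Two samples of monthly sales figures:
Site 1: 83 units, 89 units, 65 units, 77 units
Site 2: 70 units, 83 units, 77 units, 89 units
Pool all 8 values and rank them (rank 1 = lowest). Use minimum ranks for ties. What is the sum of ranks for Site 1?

16

Sorted (ascending): 65, 70, 77, 77, 83, 83, 89, 89
The 2 values of 77 occupy positions 3–4 → each gets rank 3.
The 2 values of 83 occupy positions 5–6 → each gets rank 5.
The 2 values of 89 occupy positions 7–8 → each gets rank 7.
Site 1 values → pooled ranks: 83→5, 89→7, 65→1, 77→3
Rank sum = 5 + 7 + 1 + 3 = 16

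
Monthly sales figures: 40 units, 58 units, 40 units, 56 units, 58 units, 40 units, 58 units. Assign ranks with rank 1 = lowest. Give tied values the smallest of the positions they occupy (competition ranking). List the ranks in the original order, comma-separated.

Sorted (ascending): 40, 40, 40, 56, 58, 58, 58
The 3 values of 40 occupy positions 1–3 → each gets rank 1.
The 3 values of 58 occupy positions 5–7 → each gets rank 5.

1, 5, 1, 4, 5, 1, 5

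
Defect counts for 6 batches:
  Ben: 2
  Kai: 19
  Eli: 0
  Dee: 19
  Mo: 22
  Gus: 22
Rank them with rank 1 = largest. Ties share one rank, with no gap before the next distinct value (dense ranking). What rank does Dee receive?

Sorted (descending): 22, 22, 19, 19, 2, 0
The 2 values of 22 share dense rank 1.
The 2 values of 19 share dense rank 2.
Remaining distinct values take the next consecutive integers.
Dee has value 19 → rank 2.

2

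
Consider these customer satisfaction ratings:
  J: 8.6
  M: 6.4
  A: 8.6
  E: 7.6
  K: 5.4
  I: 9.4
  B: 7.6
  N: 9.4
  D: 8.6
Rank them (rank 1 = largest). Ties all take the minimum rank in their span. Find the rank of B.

6

Sorted (descending): 9.4, 9.4, 8.6, 8.6, 8.6, 7.6, 7.6, 6.4, 5.4
The 2 values of 9.4 occupy positions 1–2 → each gets rank 1.
The 3 values of 8.6 occupy positions 3–5 → each gets rank 3.
The 2 values of 7.6 occupy positions 6–7 → each gets rank 6.
B has value 7.6 → rank 6.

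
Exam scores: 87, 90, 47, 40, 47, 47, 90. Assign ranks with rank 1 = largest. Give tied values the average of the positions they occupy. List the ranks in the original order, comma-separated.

Sorted (descending): 90, 90, 87, 47, 47, 47, 40
The 2 values of 90 occupy positions 1–2 → average rank (1+2)/2 = 1.5.
The 3 values of 47 occupy positions 4–6 → average rank 5.

3, 1.5, 5, 7, 5, 5, 1.5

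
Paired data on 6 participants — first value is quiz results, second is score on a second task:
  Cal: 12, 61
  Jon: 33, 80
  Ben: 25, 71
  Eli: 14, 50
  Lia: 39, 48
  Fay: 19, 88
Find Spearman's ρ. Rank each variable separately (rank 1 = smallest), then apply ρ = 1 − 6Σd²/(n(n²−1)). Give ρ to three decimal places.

-0.086

Ranks of variable 1: 1, 5, 4, 2, 6, 3
Ranks of variable 2: 3, 5, 4, 2, 1, 6
d = r₁ − r₂: -2, 0, 0, 0, 5, -3
d²: 4, 0, 0, 0, 25, 9; Σd² = 38
ρ = 1 − 6·38/(6·35) = 1 − 228/210 = -0.086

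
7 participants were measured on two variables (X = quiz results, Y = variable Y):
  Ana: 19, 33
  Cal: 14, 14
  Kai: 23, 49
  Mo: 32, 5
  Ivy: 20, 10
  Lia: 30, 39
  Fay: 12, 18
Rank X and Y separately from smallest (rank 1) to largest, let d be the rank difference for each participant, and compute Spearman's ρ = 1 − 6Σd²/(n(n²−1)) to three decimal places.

-0.036

Ranks of variable 1: 3, 2, 5, 7, 4, 6, 1
Ranks of variable 2: 5, 3, 7, 1, 2, 6, 4
d = r₁ − r₂: -2, -1, -2, 6, 2, 0, -3
d²: 4, 1, 4, 36, 4, 0, 9; Σd² = 58
ρ = 1 − 6·58/(7·48) = 1 − 348/336 = -0.036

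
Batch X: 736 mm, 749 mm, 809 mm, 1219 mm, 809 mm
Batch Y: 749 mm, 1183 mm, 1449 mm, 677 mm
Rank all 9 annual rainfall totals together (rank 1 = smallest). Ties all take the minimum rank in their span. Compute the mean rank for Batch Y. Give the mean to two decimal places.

5.00

Sorted (ascending): 677, 736, 749, 749, 809, 809, 1183, 1219, 1449
The 2 values of 749 occupy positions 3–4 → each gets rank 3.
The 2 values of 809 occupy positions 5–6 → each gets rank 5.
Batch Y values → pooled ranks: 749→3, 1183→7, 1449→9, 677→1
Mean rank = (3 + 7 + 9 + 1) / 4 = 5.00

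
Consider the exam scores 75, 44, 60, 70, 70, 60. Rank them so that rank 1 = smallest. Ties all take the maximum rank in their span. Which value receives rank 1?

44

Sorted (ascending): 44, 60, 60, 70, 70, 75
The 2 values of 60 occupy positions 2–3 → each gets rank 3.
The 2 values of 70 occupy positions 4–5 → each gets rank 5.
Rank 1 → value 44.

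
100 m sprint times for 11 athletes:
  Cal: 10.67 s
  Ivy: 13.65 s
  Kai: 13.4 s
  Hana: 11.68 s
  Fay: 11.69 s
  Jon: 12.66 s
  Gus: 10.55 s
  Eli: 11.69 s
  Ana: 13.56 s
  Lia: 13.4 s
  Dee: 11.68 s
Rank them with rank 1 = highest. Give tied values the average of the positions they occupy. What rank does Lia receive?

Sorted (descending): 13.65, 13.56, 13.4, 13.4, 12.66, 11.69, 11.69, 11.68, 11.68, 10.67, 10.55
The 2 values of 13.4 occupy positions 3–4 → average rank (3+4)/2 = 3.5.
The 2 values of 11.69 occupy positions 6–7 → average rank (6+7)/2 = 6.5.
The 2 values of 11.68 occupy positions 8–9 → average rank (8+9)/2 = 8.5.
Lia has value 13.4 s → rank 3.5.

3.5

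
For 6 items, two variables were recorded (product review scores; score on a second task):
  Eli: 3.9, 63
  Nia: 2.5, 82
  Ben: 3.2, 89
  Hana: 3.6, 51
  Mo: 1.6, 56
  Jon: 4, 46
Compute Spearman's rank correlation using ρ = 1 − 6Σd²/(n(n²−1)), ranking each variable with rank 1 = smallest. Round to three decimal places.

Ranks of variable 1: 5, 2, 3, 4, 1, 6
Ranks of variable 2: 4, 5, 6, 2, 3, 1
d = r₁ − r₂: 1, -3, -3, 2, -2, 5
d²: 1, 9, 9, 4, 4, 25; Σd² = 52
ρ = 1 − 6·52/(6·35) = 1 − 312/210 = -0.486

-0.486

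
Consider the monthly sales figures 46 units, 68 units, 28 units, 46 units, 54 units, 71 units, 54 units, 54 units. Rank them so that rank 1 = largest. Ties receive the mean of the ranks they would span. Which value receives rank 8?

28

Sorted (descending): 71, 68, 54, 54, 54, 46, 46, 28
The 3 values of 54 occupy positions 3–5 → average rank 4.
The 2 values of 46 occupy positions 6–7 → average rank (6+7)/2 = 6.5.
Rank 8 → value 28.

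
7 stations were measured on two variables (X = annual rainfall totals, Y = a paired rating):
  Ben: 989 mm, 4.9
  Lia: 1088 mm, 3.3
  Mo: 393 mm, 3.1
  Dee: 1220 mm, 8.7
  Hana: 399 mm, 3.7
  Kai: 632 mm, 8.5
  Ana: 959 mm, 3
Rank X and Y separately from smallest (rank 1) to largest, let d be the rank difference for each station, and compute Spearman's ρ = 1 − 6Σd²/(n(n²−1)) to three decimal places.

Ranks of variable 1: 5, 6, 1, 7, 2, 3, 4
Ranks of variable 2: 5, 3, 2, 7, 4, 6, 1
d = r₁ − r₂: 0, 3, -1, 0, -2, -3, 3
d²: 0, 9, 1, 0, 4, 9, 9; Σd² = 32
ρ = 1 − 6·32/(7·48) = 1 − 192/336 = 0.429

0.429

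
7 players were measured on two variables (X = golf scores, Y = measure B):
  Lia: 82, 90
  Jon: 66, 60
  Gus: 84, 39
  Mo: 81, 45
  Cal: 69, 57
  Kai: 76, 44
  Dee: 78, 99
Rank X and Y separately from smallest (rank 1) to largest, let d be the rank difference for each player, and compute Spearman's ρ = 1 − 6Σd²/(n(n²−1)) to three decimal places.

Ranks of variable 1: 6, 1, 7, 5, 2, 3, 4
Ranks of variable 2: 6, 5, 1, 3, 4, 2, 7
d = r₁ − r₂: 0, -4, 6, 2, -2, 1, -3
d²: 0, 16, 36, 4, 4, 1, 9; Σd² = 70
ρ = 1 − 6·70/(7·48) = 1 − 420/336 = -0.250

-0.250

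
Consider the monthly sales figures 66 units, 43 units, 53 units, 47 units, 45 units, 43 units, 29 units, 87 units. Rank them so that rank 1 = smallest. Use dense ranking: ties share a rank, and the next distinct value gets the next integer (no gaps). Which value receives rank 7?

Sorted (ascending): 29, 43, 43, 45, 47, 53, 66, 87
The 2 values of 43 share dense rank 2.
Remaining distinct values take the next consecutive integers.
Rank 7 → value 87.

87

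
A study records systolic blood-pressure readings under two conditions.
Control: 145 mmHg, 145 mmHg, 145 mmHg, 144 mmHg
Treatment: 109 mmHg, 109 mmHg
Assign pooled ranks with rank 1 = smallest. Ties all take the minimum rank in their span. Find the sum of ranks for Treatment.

2

Sorted (ascending): 109, 109, 144, 145, 145, 145
The 2 values of 109 occupy positions 1–2 → each gets rank 1.
The 3 values of 145 occupy positions 4–6 → each gets rank 4.
Treatment values → pooled ranks: 109→1, 109→1
Rank sum = 1 + 1 = 2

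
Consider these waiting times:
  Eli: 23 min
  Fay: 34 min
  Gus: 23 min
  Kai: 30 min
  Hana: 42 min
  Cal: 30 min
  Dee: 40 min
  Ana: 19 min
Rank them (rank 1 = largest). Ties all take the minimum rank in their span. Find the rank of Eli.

Sorted (descending): 42, 40, 34, 30, 30, 23, 23, 19
The 2 values of 30 occupy positions 4–5 → each gets rank 4.
The 2 values of 23 occupy positions 6–7 → each gets rank 6.
Eli has value 23 min → rank 6.

6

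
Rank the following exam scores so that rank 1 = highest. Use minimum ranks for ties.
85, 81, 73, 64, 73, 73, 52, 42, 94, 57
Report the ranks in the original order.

Sorted (descending): 94, 85, 81, 73, 73, 73, 64, 57, 52, 42
The 3 values of 73 occupy positions 4–6 → each gets rank 4.

2, 3, 4, 7, 4, 4, 9, 10, 1, 8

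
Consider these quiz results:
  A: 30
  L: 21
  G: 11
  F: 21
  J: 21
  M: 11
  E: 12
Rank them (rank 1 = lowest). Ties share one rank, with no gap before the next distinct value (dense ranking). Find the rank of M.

1

Sorted (ascending): 11, 11, 12, 21, 21, 21, 30
The 2 values of 11 share dense rank 1.
The 3 values of 21 share dense rank 3.
Remaining distinct values take the next consecutive integers.
M has value 11 → rank 1.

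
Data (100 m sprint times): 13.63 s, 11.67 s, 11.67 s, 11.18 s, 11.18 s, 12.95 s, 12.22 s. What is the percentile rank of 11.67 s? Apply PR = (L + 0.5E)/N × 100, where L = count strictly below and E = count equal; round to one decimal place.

N = 7.
Strictly below 11.67: 2. Equal to 11.67: 2.
PR = (2 + 0.5·2)/7 × 100 = 42.9

42.9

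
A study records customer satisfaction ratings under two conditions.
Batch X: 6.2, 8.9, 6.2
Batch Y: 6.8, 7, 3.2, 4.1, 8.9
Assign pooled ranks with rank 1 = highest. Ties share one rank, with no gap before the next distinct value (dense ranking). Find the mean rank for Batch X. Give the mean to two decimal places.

Sorted (descending): 8.9, 8.9, 7, 6.8, 6.2, 6.2, 4.1, 3.2
The 2 values of 8.9 share dense rank 1.
The 2 values of 6.2 share dense rank 4.
Remaining distinct values take the next consecutive integers.
Batch X values → pooled ranks: 6.2→4, 8.9→1, 6.2→4
Mean rank = (4 + 1 + 4) / 3 = 3.00

3.00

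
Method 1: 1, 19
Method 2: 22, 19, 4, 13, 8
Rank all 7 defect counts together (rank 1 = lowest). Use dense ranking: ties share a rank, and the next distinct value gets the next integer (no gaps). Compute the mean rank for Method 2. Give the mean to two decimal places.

Sorted (ascending): 1, 4, 8, 13, 19, 19, 22
The 2 values of 19 share dense rank 5.
Remaining distinct values take the next consecutive integers.
Method 2 values → pooled ranks: 22→6, 19→5, 4→2, 13→4, 8→3
Mean rank = (6 + 5 + 2 + 4 + 3) / 5 = 4.00

4.00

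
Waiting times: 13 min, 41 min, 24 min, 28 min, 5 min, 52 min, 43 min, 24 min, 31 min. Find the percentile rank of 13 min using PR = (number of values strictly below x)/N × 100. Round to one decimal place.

11.1

N = 9.
Strictly below 13: 1. Equal to 13: 1.
PR = 1/9 × 100 = 11.1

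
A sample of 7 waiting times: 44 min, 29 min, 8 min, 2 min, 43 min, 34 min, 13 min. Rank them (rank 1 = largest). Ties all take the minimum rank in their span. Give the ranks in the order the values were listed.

1, 4, 6, 7, 2, 3, 5

Sorted (descending): 44, 43, 34, 29, 13, 8, 2
No ties — each value takes its position as its rank.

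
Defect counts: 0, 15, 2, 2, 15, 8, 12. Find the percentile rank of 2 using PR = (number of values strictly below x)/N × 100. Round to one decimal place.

N = 7.
Strictly below 2: 1. Equal to 2: 2.
PR = 1/7 × 100 = 14.3

14.3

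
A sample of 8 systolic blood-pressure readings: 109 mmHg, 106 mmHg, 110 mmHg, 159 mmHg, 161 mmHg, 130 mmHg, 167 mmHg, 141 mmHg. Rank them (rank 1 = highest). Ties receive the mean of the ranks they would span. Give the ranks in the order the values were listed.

7, 8, 6, 3, 2, 5, 1, 4

Sorted (descending): 167, 161, 159, 141, 130, 110, 109, 106
No ties — each value takes its position as its rank.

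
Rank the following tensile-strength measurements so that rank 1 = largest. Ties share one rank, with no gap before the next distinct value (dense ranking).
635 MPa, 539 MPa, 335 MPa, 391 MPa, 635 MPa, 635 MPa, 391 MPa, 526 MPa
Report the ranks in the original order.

1, 2, 5, 4, 1, 1, 4, 3

Sorted (descending): 635, 635, 635, 539, 526, 391, 391, 335
The 3 values of 635 share dense rank 1.
The 2 values of 391 share dense rank 4.
Remaining distinct values take the next consecutive integers.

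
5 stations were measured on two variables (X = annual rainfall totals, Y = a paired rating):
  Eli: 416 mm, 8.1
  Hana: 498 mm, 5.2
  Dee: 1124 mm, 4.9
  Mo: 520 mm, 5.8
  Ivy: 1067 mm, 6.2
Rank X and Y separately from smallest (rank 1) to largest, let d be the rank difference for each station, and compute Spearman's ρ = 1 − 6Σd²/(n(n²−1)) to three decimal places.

-0.600

Ranks of variable 1: 1, 2, 5, 3, 4
Ranks of variable 2: 5, 2, 1, 3, 4
d = r₁ − r₂: -4, 0, 4, 0, 0
d²: 16, 0, 16, 0, 0; Σd² = 32
ρ = 1 − 6·32/(5·24) = 1 − 192/120 = -0.600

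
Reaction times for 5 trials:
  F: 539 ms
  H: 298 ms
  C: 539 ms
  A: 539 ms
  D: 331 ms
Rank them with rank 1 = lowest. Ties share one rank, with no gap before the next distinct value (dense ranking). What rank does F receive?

3

Sorted (ascending): 298, 331, 539, 539, 539
The 3 values of 539 share dense rank 3.
Remaining distinct values take the next consecutive integers.
F has value 539 ms → rank 3.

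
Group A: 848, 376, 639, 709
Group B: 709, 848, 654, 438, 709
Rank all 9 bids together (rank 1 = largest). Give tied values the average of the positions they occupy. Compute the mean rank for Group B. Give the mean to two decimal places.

Sorted (descending): 848, 848, 709, 709, 709, 654, 639, 438, 376
The 2 values of 848 occupy positions 1–2 → average rank (1+2)/2 = 1.5.
The 3 values of 709 occupy positions 3–5 → average rank 4.
Group B values → pooled ranks: 709→4, 848→1.5, 654→6, 438→8, 709→4
Mean rank = (4 + 1.5 + 6 + 8 + 4) / 5 = 4.70

4.70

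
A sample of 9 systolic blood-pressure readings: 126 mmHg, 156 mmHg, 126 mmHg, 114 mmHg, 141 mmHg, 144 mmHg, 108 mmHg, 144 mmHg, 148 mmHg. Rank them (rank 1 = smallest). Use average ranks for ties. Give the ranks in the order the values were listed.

3.5, 9, 3.5, 2, 5, 6.5, 1, 6.5, 8

Sorted (ascending): 108, 114, 126, 126, 141, 144, 144, 148, 156
The 2 values of 126 occupy positions 3–4 → average rank (3+4)/2 = 3.5.
The 2 values of 144 occupy positions 6–7 → average rank (6+7)/2 = 6.5.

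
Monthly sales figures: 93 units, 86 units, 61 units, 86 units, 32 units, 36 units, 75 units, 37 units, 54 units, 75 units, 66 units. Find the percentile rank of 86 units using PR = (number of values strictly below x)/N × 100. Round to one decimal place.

72.7

N = 11.
Strictly below 86: 8. Equal to 86: 2.
PR = 8/11 × 100 = 72.7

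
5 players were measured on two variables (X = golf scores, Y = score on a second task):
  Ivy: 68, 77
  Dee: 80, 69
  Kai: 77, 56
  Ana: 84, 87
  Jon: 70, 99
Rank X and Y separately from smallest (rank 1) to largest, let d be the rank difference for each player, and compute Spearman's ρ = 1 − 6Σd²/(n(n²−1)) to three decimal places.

-0.100

Ranks of variable 1: 1, 4, 3, 5, 2
Ranks of variable 2: 3, 2, 1, 4, 5
d = r₁ − r₂: -2, 2, 2, 1, -3
d²: 4, 4, 4, 1, 9; Σd² = 22
ρ = 1 − 6·22/(5·24) = 1 − 132/120 = -0.100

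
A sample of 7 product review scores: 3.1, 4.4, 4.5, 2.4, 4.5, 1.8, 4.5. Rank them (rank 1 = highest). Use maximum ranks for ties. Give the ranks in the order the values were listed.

Sorted (descending): 4.5, 4.5, 4.5, 4.4, 3.1, 2.4, 1.8
The 3 values of 4.5 occupy positions 1–3 → each gets rank 3.

5, 4, 3, 6, 3, 7, 3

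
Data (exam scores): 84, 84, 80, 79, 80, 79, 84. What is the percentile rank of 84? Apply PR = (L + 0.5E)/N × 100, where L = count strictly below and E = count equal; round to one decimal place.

78.6

N = 7.
Strictly below 84: 4. Equal to 84: 3.
PR = (4 + 0.5·3)/7 × 100 = 78.6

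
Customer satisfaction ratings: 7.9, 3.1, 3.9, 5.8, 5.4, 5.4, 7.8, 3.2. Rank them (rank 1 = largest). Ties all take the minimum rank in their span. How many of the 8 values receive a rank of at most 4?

5

Sorted (descending): 7.9, 7.8, 5.8, 5.4, 5.4, 3.9, 3.2, 3.1
The 2 values of 5.4 occupy positions 4–5 → each gets rank 4.
Ranks ≤ 4: {1, 2, 3, 4, 4} → 5 values.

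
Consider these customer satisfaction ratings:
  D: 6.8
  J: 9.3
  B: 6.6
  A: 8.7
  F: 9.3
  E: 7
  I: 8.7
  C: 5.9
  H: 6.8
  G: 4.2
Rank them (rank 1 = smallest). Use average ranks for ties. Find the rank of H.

Sorted (ascending): 4.2, 5.9, 6.6, 6.8, 6.8, 7, 8.7, 8.7, 9.3, 9.3
The 2 values of 6.8 occupy positions 4–5 → average rank (4+5)/2 = 4.5.
The 2 values of 8.7 occupy positions 7–8 → average rank (7+8)/2 = 7.5.
The 2 values of 9.3 occupy positions 9–10 → average rank (9+10)/2 = 9.5.
H has value 6.8 → rank 4.5.

4.5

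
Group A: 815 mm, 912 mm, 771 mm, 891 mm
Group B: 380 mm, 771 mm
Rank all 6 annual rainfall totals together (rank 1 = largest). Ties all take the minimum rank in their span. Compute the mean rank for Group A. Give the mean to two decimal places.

2.50

Sorted (descending): 912, 891, 815, 771, 771, 380
The 2 values of 771 occupy positions 4–5 → each gets rank 4.
Group A values → pooled ranks: 815→3, 912→1, 771→4, 891→2
Mean rank = (3 + 1 + 4 + 2) / 4 = 2.50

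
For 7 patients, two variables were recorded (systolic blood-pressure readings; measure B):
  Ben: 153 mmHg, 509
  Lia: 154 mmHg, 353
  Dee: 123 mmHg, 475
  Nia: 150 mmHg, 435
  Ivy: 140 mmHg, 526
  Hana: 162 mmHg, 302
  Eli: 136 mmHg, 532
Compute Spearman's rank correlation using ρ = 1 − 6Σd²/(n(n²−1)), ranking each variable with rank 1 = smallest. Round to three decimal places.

Ranks of variable 1: 5, 6, 1, 4, 3, 7, 2
Ranks of variable 2: 5, 2, 4, 3, 6, 1, 7
d = r₁ − r₂: 0, 4, -3, 1, -3, 6, -5
d²: 0, 16, 9, 1, 9, 36, 25; Σd² = 96
ρ = 1 − 6·96/(7·48) = 1 − 576/336 = -0.714

-0.714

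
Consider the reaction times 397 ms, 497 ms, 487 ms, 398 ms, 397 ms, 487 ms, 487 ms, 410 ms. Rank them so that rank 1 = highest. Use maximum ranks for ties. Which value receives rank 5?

410

Sorted (descending): 497, 487, 487, 487, 410, 398, 397, 397
The 3 values of 487 occupy positions 2–4 → each gets rank 4.
The 2 values of 397 occupy positions 7–8 → each gets rank 8.
Rank 5 → value 410.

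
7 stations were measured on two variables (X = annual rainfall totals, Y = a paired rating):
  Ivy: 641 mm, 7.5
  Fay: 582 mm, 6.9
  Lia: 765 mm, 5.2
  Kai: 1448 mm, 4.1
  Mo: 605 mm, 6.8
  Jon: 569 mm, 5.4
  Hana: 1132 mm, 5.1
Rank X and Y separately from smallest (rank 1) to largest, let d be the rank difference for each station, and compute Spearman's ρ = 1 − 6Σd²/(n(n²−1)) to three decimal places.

-0.679

Ranks of variable 1: 4, 2, 5, 7, 3, 1, 6
Ranks of variable 2: 7, 6, 3, 1, 5, 4, 2
d = r₁ − r₂: -3, -4, 2, 6, -2, -3, 4
d²: 9, 16, 4, 36, 4, 9, 16; Σd² = 94
ρ = 1 − 6·94/(7·48) = 1 − 564/336 = -0.679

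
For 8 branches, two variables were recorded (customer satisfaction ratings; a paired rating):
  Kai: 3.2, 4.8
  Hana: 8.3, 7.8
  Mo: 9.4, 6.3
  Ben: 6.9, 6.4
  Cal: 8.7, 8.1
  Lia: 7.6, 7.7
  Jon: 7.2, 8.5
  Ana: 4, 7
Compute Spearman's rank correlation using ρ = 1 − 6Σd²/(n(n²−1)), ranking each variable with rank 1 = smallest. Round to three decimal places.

Ranks of variable 1: 1, 6, 8, 3, 7, 5, 4, 2
Ranks of variable 2: 1, 6, 2, 3, 7, 5, 8, 4
d = r₁ − r₂: 0, 0, 6, 0, 0, 0, -4, -2
d²: 0, 0, 36, 0, 0, 0, 16, 4; Σd² = 56
ρ = 1 − 6·56/(8·63) = 1 − 336/504 = 0.333

0.333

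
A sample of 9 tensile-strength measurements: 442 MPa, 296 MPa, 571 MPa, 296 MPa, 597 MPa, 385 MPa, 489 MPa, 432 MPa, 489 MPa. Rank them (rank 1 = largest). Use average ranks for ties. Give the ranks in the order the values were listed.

5, 8.5, 2, 8.5, 1, 7, 3.5, 6, 3.5

Sorted (descending): 597, 571, 489, 489, 442, 432, 385, 296, 296
The 2 values of 489 occupy positions 3–4 → average rank (3+4)/2 = 3.5.
The 2 values of 296 occupy positions 8–9 → average rank (8+9)/2 = 8.5.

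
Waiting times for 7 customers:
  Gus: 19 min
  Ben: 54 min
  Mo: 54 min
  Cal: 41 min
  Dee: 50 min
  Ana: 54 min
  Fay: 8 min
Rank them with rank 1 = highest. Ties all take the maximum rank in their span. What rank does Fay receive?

Sorted (descending): 54, 54, 54, 50, 41, 19, 8
The 3 values of 54 occupy positions 1–3 → each gets rank 3.
Fay has value 8 min → rank 7.

7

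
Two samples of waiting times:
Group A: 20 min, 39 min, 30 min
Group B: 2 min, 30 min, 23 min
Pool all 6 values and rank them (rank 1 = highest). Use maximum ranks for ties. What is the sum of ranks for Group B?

Sorted (descending): 39, 30, 30, 23, 20, 2
The 2 values of 30 occupy positions 2–3 → each gets rank 3.
Group B values → pooled ranks: 2→6, 30→3, 23→4
Rank sum = 6 + 3 + 4 = 13

13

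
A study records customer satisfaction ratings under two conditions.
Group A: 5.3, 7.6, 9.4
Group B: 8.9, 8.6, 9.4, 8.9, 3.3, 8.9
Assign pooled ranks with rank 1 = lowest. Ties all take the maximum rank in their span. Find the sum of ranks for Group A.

14

Sorted (ascending): 3.3, 5.3, 7.6, 8.6, 8.9, 8.9, 8.9, 9.4, 9.4
The 3 values of 8.9 occupy positions 5–7 → each gets rank 7.
The 2 values of 9.4 occupy positions 8–9 → each gets rank 9.
Group A values → pooled ranks: 5.3→2, 7.6→3, 9.4→9
Rank sum = 2 + 3 + 9 = 14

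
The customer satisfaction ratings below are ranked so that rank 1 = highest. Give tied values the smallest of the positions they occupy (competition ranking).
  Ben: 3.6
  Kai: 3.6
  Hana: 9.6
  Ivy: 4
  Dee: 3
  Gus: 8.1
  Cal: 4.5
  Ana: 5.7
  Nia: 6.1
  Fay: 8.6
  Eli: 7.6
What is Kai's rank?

Sorted (descending): 9.6, 8.6, 8.1, 7.6, 6.1, 5.7, 4.5, 4, 3.6, 3.6, 3
The 2 values of 3.6 occupy positions 9–10 → each gets rank 9.
Kai has value 3.6 → rank 9.

9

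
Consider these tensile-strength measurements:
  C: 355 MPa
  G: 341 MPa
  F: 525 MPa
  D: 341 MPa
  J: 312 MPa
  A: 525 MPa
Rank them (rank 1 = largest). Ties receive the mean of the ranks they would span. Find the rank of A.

Sorted (descending): 525, 525, 355, 341, 341, 312
The 2 values of 525 occupy positions 1–2 → average rank (1+2)/2 = 1.5.
The 2 values of 341 occupy positions 4–5 → average rank (4+5)/2 = 4.5.
A has value 525 MPa → rank 1.5.

1.5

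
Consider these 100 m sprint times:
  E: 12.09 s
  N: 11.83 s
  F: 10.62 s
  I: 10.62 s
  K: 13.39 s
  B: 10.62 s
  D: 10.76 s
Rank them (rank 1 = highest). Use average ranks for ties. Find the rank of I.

Sorted (descending): 13.39, 12.09, 11.83, 10.76, 10.62, 10.62, 10.62
The 3 values of 10.62 occupy positions 5–7 → average rank 6.
I has value 10.62 s → rank 6.

6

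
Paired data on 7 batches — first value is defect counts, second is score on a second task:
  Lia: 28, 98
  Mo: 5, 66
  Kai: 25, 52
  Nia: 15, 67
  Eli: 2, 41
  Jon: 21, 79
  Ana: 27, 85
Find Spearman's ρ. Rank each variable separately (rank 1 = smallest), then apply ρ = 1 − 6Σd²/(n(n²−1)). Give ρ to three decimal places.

0.786

Ranks of variable 1: 7, 2, 5, 3, 1, 4, 6
Ranks of variable 2: 7, 3, 2, 4, 1, 5, 6
d = r₁ − r₂: 0, -1, 3, -1, 0, -1, 0
d²: 0, 1, 9, 1, 0, 1, 0; Σd² = 12
ρ = 1 − 6·12/(7·48) = 1 − 72/336 = 0.786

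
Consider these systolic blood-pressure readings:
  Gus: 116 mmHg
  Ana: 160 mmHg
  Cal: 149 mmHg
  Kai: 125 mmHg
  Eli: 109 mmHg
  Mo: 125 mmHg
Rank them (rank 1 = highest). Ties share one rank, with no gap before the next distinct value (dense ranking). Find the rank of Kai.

3

Sorted (descending): 160, 149, 125, 125, 116, 109
The 2 values of 125 share dense rank 3.
Remaining distinct values take the next consecutive integers.
Kai has value 125 mmHg → rank 3.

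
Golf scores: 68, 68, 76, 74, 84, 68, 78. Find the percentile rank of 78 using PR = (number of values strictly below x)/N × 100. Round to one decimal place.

71.4

N = 7.
Strictly below 78: 5. Equal to 78: 1.
PR = 5/7 × 100 = 71.4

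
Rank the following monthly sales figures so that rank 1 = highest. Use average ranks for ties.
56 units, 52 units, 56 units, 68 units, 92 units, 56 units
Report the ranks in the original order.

4, 6, 4, 2, 1, 4

Sorted (descending): 92, 68, 56, 56, 56, 52
The 3 values of 56 occupy positions 3–5 → average rank 4.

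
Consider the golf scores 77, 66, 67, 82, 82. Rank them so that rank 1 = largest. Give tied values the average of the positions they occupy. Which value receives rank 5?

66

Sorted (descending): 82, 82, 77, 67, 66
The 2 values of 82 occupy positions 1–2 → average rank (1+2)/2 = 1.5.
Rank 5 → value 66.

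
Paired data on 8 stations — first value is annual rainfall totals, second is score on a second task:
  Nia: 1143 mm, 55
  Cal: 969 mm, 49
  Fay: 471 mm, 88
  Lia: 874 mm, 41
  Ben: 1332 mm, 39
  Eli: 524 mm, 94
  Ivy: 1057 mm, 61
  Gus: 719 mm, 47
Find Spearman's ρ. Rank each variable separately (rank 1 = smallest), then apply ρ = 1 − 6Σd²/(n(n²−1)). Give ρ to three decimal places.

-0.548

Ranks of variable 1: 7, 5, 1, 4, 8, 2, 6, 3
Ranks of variable 2: 5, 4, 7, 2, 1, 8, 6, 3
d = r₁ − r₂: 2, 1, -6, 2, 7, -6, 0, 0
d²: 4, 1, 36, 4, 49, 36, 0, 0; Σd² = 130
ρ = 1 − 6·130/(8·63) = 1 − 780/504 = -0.548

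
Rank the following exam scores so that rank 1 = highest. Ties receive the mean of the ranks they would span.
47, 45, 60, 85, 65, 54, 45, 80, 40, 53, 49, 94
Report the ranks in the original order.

Sorted (descending): 94, 85, 80, 65, 60, 54, 53, 49, 47, 45, 45, 40
The 2 values of 45 occupy positions 10–11 → average rank (10+11)/2 = 10.5.

9, 10.5, 5, 2, 4, 6, 10.5, 3, 12, 7, 8, 1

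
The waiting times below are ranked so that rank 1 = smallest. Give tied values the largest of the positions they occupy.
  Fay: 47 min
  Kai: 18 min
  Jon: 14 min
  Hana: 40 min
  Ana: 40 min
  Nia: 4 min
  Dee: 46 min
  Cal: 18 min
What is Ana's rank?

Sorted (ascending): 4, 14, 18, 18, 40, 40, 46, 47
The 2 values of 18 occupy positions 3–4 → each gets rank 4.
The 2 values of 40 occupy positions 5–6 → each gets rank 6.
Ana has value 40 min → rank 6.

6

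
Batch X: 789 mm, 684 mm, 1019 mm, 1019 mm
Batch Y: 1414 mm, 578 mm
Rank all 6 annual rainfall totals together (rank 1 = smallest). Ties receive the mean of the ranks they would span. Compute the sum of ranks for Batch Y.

7

Sorted (ascending): 578, 684, 789, 1019, 1019, 1414
The 2 values of 1019 occupy positions 4–5 → average rank (4+5)/2 = 4.5.
Batch Y values → pooled ranks: 1414→6, 578→1
Rank sum = 6 + 1 = 7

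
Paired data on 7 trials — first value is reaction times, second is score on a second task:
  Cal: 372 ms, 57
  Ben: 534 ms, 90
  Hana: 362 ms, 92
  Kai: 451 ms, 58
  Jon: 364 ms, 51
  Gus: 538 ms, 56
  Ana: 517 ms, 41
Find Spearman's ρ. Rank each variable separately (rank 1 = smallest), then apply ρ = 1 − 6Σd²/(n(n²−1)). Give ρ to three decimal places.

-0.250

Ranks of variable 1: 3, 6, 1, 4, 2, 7, 5
Ranks of variable 2: 4, 6, 7, 5, 2, 3, 1
d = r₁ − r₂: -1, 0, -6, -1, 0, 4, 4
d²: 1, 0, 36, 1, 0, 16, 16; Σd² = 70
ρ = 1 − 6·70/(7·48) = 1 − 420/336 = -0.250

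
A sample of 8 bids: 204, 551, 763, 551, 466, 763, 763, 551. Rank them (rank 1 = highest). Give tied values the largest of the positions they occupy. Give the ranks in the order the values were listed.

8, 6, 3, 6, 7, 3, 3, 6

Sorted (descending): 763, 763, 763, 551, 551, 551, 466, 204
The 3 values of 763 occupy positions 1–3 → each gets rank 3.
The 3 values of 551 occupy positions 4–6 → each gets rank 6.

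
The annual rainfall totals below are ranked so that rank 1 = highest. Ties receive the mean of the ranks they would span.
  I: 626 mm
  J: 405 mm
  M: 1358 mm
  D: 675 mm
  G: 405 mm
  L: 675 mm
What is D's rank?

2.5

Sorted (descending): 1358, 675, 675, 626, 405, 405
The 2 values of 675 occupy positions 2–3 → average rank (2+3)/2 = 2.5.
The 2 values of 405 occupy positions 5–6 → average rank (5+6)/2 = 5.5.
D has value 675 mm → rank 2.5.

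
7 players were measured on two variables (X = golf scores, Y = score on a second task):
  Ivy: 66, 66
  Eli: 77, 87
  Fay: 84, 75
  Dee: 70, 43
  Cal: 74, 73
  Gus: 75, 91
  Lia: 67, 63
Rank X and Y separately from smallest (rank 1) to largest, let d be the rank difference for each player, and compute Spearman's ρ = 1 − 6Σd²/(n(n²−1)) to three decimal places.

0.714

Ranks of variable 1: 1, 6, 7, 3, 4, 5, 2
Ranks of variable 2: 3, 6, 5, 1, 4, 7, 2
d = r₁ − r₂: -2, 0, 2, 2, 0, -2, 0
d²: 4, 0, 4, 4, 0, 4, 0; Σd² = 16
ρ = 1 − 6·16/(7·48) = 1 − 96/336 = 0.714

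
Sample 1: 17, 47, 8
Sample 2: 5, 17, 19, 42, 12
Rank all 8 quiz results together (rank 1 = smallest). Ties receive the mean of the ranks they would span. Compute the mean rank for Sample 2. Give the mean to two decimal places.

Sorted (ascending): 5, 8, 12, 17, 17, 19, 42, 47
The 2 values of 17 occupy positions 4–5 → average rank (4+5)/2 = 4.5.
Sample 2 values → pooled ranks: 5→1, 17→4.5, 19→6, 42→7, 12→3
Mean rank = (1 + 4.5 + 6 + 7 + 3) / 5 = 4.30

4.30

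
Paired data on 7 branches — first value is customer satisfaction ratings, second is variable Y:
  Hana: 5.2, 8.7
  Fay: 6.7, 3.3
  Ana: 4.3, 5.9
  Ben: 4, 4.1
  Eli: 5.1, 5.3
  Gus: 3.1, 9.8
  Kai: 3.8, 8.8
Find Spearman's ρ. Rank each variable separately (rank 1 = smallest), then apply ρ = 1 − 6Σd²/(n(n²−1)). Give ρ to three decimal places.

Ranks of variable 1: 6, 7, 4, 3, 5, 1, 2
Ranks of variable 2: 5, 1, 4, 2, 3, 7, 6
d = r₁ − r₂: 1, 6, 0, 1, 2, -6, -4
d²: 1, 36, 0, 1, 4, 36, 16; Σd² = 94
ρ = 1 − 6·94/(7·48) = 1 − 564/336 = -0.679

-0.679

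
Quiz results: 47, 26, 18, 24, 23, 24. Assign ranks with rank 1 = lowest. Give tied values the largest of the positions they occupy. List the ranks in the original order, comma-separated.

6, 5, 1, 4, 2, 4

Sorted (ascending): 18, 23, 24, 24, 26, 47
The 2 values of 24 occupy positions 3–4 → each gets rank 4.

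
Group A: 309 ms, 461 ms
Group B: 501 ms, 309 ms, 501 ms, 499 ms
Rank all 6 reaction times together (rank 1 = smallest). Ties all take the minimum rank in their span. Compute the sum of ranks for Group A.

4

Sorted (ascending): 309, 309, 461, 499, 501, 501
The 2 values of 309 occupy positions 1–2 → each gets rank 1.
The 2 values of 501 occupy positions 5–6 → each gets rank 5.
Group A values → pooled ranks: 309→1, 461→3
Rank sum = 1 + 3 = 4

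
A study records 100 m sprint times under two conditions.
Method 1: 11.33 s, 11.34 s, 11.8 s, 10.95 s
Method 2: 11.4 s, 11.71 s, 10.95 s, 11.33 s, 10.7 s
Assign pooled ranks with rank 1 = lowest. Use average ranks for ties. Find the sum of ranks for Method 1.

22

Sorted (ascending): 10.7, 10.95, 10.95, 11.33, 11.33, 11.34, 11.4, 11.71, 11.8
The 2 values of 10.95 occupy positions 2–3 → average rank (2+3)/2 = 2.5.
The 2 values of 11.33 occupy positions 4–5 → average rank (4+5)/2 = 4.5.
Method 1 values → pooled ranks: 11.33→4.5, 11.34→6, 11.8→9, 10.95→2.5
Rank sum = 4.5 + 6 + 9 + 2.5 = 22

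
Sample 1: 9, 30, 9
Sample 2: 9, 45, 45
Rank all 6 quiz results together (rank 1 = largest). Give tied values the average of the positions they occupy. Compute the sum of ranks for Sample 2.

8

Sorted (descending): 45, 45, 30, 9, 9, 9
The 2 values of 45 occupy positions 1–2 → average rank (1+2)/2 = 1.5.
The 3 values of 9 occupy positions 4–6 → average rank 5.
Sample 2 values → pooled ranks: 9→5, 45→1.5, 45→1.5
Rank sum = 5 + 1.5 + 1.5 = 8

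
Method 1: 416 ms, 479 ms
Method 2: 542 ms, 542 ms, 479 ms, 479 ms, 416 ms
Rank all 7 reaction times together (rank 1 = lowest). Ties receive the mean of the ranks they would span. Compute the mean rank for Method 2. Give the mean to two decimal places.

Sorted (ascending): 416, 416, 479, 479, 479, 542, 542
The 2 values of 416 occupy positions 1–2 → average rank (1+2)/2 = 1.5.
The 3 values of 479 occupy positions 3–5 → average rank 4.
The 2 values of 542 occupy positions 6–7 → average rank (6+7)/2 = 6.5.
Method 2 values → pooled ranks: 542→6.5, 542→6.5, 479→4, 479→4, 416→1.5
Mean rank = (6.5 + 6.5 + 4 + 4 + 1.5) / 5 = 4.50

4.50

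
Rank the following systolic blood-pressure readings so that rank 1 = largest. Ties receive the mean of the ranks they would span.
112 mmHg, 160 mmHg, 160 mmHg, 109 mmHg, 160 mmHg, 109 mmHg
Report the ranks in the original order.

4, 2, 2, 5.5, 2, 5.5

Sorted (descending): 160, 160, 160, 112, 109, 109
The 3 values of 160 occupy positions 1–3 → average rank 2.
The 2 values of 109 occupy positions 5–6 → average rank (5+6)/2 = 5.5.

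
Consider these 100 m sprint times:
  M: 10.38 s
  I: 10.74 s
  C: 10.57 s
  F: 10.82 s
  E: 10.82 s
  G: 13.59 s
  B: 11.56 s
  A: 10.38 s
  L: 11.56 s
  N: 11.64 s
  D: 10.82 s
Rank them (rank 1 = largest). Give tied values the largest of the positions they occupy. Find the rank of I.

8

Sorted (descending): 13.59, 11.64, 11.56, 11.56, 10.82, 10.82, 10.82, 10.74, 10.57, 10.38, 10.38
The 2 values of 11.56 occupy positions 3–4 → each gets rank 4.
The 3 values of 10.82 occupy positions 5–7 → each gets rank 7.
The 2 values of 10.38 occupy positions 10–11 → each gets rank 11.
I has value 10.74 s → rank 8.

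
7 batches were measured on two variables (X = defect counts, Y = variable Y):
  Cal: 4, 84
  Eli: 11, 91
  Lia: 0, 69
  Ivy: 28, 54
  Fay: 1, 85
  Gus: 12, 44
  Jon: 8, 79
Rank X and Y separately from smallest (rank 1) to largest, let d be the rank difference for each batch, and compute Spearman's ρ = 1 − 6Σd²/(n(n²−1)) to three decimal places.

Ranks of variable 1: 3, 5, 1, 7, 2, 6, 4
Ranks of variable 2: 5, 7, 3, 2, 6, 1, 4
d = r₁ − r₂: -2, -2, -2, 5, -4, 5, 0
d²: 4, 4, 4, 25, 16, 25, 0; Σd² = 78
ρ = 1 − 6·78/(7·48) = 1 − 468/336 = -0.393

-0.393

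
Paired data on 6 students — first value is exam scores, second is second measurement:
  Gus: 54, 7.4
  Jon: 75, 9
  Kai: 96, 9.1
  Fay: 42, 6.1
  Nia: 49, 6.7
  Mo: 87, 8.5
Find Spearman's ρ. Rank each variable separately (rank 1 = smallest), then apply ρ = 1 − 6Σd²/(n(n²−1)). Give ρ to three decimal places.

Ranks of variable 1: 3, 4, 6, 1, 2, 5
Ranks of variable 2: 3, 5, 6, 1, 2, 4
d = r₁ − r₂: 0, -1, 0, 0, 0, 1
d²: 0, 1, 0, 0, 0, 1; Σd² = 2
ρ = 1 − 6·2/(6·35) = 1 − 12/210 = 0.943

0.943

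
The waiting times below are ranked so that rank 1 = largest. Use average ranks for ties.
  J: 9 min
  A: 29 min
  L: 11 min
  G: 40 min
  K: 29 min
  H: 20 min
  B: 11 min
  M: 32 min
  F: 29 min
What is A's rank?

4

Sorted (descending): 40, 32, 29, 29, 29, 20, 11, 11, 9
The 3 values of 29 occupy positions 3–5 → average rank 4.
The 2 values of 11 occupy positions 7–8 → average rank (7+8)/2 = 7.5.
A has value 29 min → rank 4.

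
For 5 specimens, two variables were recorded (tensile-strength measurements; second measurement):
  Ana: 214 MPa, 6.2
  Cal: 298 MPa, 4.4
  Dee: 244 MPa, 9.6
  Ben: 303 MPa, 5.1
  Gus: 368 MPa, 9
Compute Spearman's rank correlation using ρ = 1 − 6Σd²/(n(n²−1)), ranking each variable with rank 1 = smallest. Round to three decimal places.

-0.100

Ranks of variable 1: 1, 3, 2, 4, 5
Ranks of variable 2: 3, 1, 5, 2, 4
d = r₁ − r₂: -2, 2, -3, 2, 1
d²: 4, 4, 9, 4, 1; Σd² = 22
ρ = 1 − 6·22/(5·24) = 1 − 132/120 = -0.100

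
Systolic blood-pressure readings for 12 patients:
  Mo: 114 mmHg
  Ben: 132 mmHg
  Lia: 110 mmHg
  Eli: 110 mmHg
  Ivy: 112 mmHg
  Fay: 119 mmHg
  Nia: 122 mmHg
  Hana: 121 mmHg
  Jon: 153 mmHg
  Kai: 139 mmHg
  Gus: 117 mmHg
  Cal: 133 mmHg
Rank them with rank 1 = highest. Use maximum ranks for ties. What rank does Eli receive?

Sorted (descending): 153, 139, 133, 132, 122, 121, 119, 117, 114, 112, 110, 110
The 2 values of 110 occupy positions 11–12 → each gets rank 12.
Eli has value 110 mmHg → rank 12.

12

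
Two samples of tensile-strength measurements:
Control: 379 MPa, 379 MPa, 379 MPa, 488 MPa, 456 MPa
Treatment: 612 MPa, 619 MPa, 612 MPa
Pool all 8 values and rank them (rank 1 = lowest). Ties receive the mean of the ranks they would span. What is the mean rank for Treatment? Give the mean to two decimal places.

7.00

Sorted (ascending): 379, 379, 379, 456, 488, 612, 612, 619
The 3 values of 379 occupy positions 1–3 → average rank 2.
The 2 values of 612 occupy positions 6–7 → average rank (6+7)/2 = 6.5.
Treatment values → pooled ranks: 612→6.5, 619→8, 612→6.5
Mean rank = (6.5 + 8 + 6.5) / 3 = 7.00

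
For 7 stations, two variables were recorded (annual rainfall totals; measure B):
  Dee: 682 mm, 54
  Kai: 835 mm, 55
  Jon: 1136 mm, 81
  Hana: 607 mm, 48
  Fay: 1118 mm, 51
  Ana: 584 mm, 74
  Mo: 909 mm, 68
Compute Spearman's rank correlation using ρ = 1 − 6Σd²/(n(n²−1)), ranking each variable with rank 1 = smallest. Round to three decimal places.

0.250

Ranks of variable 1: 3, 4, 7, 2, 6, 1, 5
Ranks of variable 2: 3, 4, 7, 1, 2, 6, 5
d = r₁ − r₂: 0, 0, 0, 1, 4, -5, 0
d²: 0, 0, 0, 1, 16, 25, 0; Σd² = 42
ρ = 1 − 6·42/(7·48) = 1 − 252/336 = 0.250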